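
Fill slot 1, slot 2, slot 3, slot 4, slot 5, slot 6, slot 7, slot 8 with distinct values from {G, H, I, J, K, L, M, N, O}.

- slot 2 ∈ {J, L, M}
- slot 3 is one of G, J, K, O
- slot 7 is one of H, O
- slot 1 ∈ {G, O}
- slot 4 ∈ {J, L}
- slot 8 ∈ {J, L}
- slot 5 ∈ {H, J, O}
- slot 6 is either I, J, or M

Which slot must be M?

slot 2

The 8 variables draw from only 8 values {G, H, I, J, K, L, M, O}, so each is used; only slot 6 can be I, hence slot 6 = I.
The 7 still-open variables draw from only 7 values {G, H, J, K, L, M, O}, so each is used; only slot 3 can be K, hence slot 3 = K.
The 6 still-open variables together cover exactly {G, H, J, L, M, O} — 6 values for 6 variables — and G appears only in slot 1's list, so slot 1 = G.
Among the 5 still-open variables, M fits only slot 2 (and all 5 values in {H, J, L, M, O} must be used), so slot 2 = M.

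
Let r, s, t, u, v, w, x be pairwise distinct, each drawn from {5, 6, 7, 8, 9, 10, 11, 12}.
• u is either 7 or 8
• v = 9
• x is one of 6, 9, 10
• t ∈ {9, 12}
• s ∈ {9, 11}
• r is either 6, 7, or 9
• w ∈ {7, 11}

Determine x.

v must be 9 (only option left). Eliminate 9 elsewhere: r, s, t, x.
s's domain is down to {11}, so s = 11. Eliminate 11 elsewhere: w.
t must be 12 (only option left).
w has just one choice, so w = 7. So r, u can't be 7.
r must be 6 (only option left). Eliminate 6 elsewhere: x.
So x = 10.

10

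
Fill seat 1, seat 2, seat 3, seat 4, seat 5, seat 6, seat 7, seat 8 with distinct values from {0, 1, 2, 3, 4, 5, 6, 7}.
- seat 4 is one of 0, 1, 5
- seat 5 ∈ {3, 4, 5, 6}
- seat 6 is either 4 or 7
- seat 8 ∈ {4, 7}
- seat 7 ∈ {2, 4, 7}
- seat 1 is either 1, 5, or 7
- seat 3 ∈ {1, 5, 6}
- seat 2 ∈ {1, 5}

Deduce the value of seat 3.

Among the 8 variables, 0 fits only seat 4 (and all 8 values in {0, 1, 2, 3, 4, 5, 6, 7} must be used), so seat 4 = 0.
Among the 7 still-open variables, 2 fits only seat 7 (and all 7 values in {1, 2, 3, 4, 5, 6, 7} must be used), so seat 7 = 2.
The 6 still-open variables draw from only 6 values {1, 3, 4, 5, 6, 7}, so each is used; only seat 5 can be 3, hence seat 5 = 3.
The 5 still-open variables together cover exactly {1, 4, 5, 6, 7} — 5 values for 5 variables — and 6 appears only in seat 3's list, so seat 3 = 6.

6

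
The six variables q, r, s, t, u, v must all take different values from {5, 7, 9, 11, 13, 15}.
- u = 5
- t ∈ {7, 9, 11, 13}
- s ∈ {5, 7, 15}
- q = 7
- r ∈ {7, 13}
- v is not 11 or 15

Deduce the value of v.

9

q must be 7 (only option left). So r, s, t, v can't be 7.
That leaves r = 13. Remove 13 from t, v.
u has just one choice, so u = 5. So s, v can't be 5.
So v = 9.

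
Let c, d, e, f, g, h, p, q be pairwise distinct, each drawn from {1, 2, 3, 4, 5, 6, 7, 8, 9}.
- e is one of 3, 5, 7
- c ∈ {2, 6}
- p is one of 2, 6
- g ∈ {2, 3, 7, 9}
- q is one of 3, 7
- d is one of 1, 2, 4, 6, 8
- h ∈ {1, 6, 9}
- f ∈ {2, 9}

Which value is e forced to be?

c and p share exactly the 2 values {2, 6}; by pigeonhole those values go to them, so strike 2, 6 from d, f, g, h.
f's domain is down to {9}, so f = 9. Strike 9 from g, h.
h has just one choice, so h = 1. So d can't be 1.
g and q share exactly the 2 values {3, 7}; by pigeonhole those values go to them, so strike 3, 7 from e.
So e = 5.

5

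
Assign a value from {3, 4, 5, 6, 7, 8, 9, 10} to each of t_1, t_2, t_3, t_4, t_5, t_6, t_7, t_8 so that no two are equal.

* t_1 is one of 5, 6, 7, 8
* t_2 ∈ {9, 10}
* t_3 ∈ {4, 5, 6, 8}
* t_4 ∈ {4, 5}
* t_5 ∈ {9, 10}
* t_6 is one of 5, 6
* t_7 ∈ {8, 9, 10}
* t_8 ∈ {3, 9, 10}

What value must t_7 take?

8

The 8 variables draw from only 8 values {3, 4, 5, 6, 7, 8, 9, 10}, so each is used; only t_8 can be 3, hence t_8 = 3.
The 7 still-open variables draw from only 7 values {4, 5, 6, 7, 8, 9, 10}, so each is used; only t_1 can be 7, hence t_1 = 7.
t_2 and t_5 share exactly the 2 values {9, 10}; by pigeonhole those values go to them, so strike 9, 10 from t_7.
So t_7 = 8.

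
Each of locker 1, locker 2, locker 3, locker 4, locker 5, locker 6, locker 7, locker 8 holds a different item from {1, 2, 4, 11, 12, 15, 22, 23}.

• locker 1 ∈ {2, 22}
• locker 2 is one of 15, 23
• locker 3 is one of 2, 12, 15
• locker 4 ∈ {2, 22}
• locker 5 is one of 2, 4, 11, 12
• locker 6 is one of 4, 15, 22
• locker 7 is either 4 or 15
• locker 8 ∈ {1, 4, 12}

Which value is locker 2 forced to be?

23

The 8 variables together cover exactly {1, 2, 4, 11, 12, 15, 22, 23} — 8 values for 8 variables — and 1 appears only in locker 8's list, so locker 8 = 1.
Among the 7 still-open variables, 11 fits only locker 5 (and all 7 values in {2, 4, 11, 12, 15, 22, 23} must be used), so locker 5 = 11.
The 6 still-open variables together cover exactly {2, 4, 12, 15, 22, 23} — 6 values for 6 variables — and 12 appears only in locker 3's list, so locker 3 = 12.
Among the 5 still-open variables, 23 fits only locker 2 (and all 5 values in {2, 4, 15, 22, 23} must be used), so locker 2 = 23.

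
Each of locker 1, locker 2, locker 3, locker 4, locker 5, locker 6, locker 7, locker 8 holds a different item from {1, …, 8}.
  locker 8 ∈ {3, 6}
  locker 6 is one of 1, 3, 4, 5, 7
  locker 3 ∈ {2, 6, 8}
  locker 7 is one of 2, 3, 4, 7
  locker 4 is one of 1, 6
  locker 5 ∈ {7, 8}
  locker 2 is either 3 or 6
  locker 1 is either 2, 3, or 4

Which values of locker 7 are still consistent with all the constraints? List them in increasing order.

The 8 variables together cover exactly {1, 2, 3, 4, 5, 6, 7, 8} — 8 values for 8 variables — and 5 appears only in locker 6's list, so locker 6 = 5.
Among the 7 still-open variables, 1 fits only locker 4 (and all 7 values in {1, 2, 3, 4, 6, 7, 8} must be used), so locker 4 = 1.
locker 2 and locker 8 between them cover only {3, 6} — a naked pair. Remove those values from locker 1, locker 3, locker 7.
No further eliminations apply; locker 7 can still be any of 2, 4, 7.

2, 4, 7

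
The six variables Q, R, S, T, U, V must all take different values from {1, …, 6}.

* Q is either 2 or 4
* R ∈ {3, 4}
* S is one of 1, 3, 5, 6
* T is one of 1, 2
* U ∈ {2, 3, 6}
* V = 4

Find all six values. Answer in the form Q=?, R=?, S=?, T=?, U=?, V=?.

V has just one choice, so V = 4. Strike 4 from Q, R.
That leaves Q = 2. Remove 2 from T, U.
R must be 3 (only option left). Eliminate 3 elsewhere: S, U.
That leaves T = 1. Remove 1 from S.
That leaves U = 6. Eliminate 6 elsewhere: S.
S has just one choice, so S = 5.

Q=2, R=3, S=5, T=1, U=6, V=4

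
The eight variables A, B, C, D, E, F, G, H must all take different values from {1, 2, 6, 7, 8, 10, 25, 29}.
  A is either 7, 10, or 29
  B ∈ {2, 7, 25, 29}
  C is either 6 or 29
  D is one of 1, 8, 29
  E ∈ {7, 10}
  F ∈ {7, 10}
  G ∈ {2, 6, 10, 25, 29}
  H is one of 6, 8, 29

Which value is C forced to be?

The 8 variables draw from only 8 values {1, 2, 6, 7, 8, 10, 25, 29}, so each is used; only D can be 1, hence D = 1.
The 7 still-open variables draw from only 7 values {2, 6, 7, 8, 10, 25, 29}, so each is used; only H can be 8, hence H = 8.
E and F share exactly the 2 values {7, 10}; by pigeonhole those values go to them, so strike 7, 10 from A, B, G.
A must be 29 (only option left). Eliminate 29 elsewhere: B, C, G.
So C = 6.

6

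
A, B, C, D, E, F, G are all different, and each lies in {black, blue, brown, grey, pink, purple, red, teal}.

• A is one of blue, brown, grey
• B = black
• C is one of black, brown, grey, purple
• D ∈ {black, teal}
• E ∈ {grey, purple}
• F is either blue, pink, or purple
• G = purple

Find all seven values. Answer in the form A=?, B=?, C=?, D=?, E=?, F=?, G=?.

B's domain is down to {black}, so B = black. Eliminate black elsewhere: C, D.
D must be teal (only option left).
G must be purple (only option left). So C, E, F can't be purple.
That leaves E = grey. Eliminate grey elsewhere: A, C.
That leaves C = brown. Eliminate brown elsewhere: A.
A has just one choice, so A = blue. Strike blue from F.
F has just one choice, so F = pink.

A=blue, B=black, C=brown, D=teal, E=grey, F=pink, G=purple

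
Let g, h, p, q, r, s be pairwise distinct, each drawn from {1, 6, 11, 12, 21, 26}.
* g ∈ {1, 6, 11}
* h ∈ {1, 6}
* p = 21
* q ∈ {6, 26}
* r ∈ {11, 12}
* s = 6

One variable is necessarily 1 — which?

h

p's domain is down to {21}, so p = 21.
s has just one choice, so s = 6. Remove 6 from g, h, q.
So 1 goes to h.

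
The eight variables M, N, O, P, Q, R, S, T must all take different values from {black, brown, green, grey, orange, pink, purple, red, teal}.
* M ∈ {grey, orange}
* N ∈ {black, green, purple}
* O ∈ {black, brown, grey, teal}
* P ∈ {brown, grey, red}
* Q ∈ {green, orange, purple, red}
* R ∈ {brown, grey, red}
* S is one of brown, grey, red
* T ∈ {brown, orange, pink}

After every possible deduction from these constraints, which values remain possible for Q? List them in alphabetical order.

P, R, S share exactly the 3 values {brown, grey, red}; by pigeonhole those values go to them, so strike brown, grey, red from M, O, Q, T.
M must be orange (only option left). So Q, T can't be orange.
T's domain is down to {pink}, so T = pink.
No further eliminations apply; Q can still be any of green, purple.

green, purple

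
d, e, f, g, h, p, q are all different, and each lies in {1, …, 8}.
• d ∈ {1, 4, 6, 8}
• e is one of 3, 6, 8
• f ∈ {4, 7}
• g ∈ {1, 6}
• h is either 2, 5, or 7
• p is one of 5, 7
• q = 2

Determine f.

q must be 2 (only option left). So h can't be 2.
The 2 variables h and p are confined to {5, 7}, which locks those values in; drop them from f.
So f = 4.

4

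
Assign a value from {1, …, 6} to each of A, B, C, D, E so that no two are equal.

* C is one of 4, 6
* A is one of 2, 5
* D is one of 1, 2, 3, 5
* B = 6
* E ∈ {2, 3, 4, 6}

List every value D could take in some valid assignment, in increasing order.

B's domain is down to {6}, so B = 6. Eliminate 6 elsewhere: C, E.
C has just one choice, so C = 4. Eliminate 4 elsewhere: E.
No further eliminations apply; D can still be any of 1, 2, 3, 5.

1, 2, 3, 5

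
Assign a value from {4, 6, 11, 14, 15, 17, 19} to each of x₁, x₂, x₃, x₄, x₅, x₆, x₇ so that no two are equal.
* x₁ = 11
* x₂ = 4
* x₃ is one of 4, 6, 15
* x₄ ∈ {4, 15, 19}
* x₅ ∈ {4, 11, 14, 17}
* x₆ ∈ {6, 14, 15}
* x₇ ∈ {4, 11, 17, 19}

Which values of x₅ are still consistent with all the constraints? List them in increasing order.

x₁'s domain is down to {11}, so x₁ = 11. Remove 11 from x₅, x₇.
x₂ has just one choice, so x₂ = 4. Eliminate 4 elsewhere: x₃, x₄, x₅, x₇.
No further eliminations apply; x₅ can still be any of 14, 17.

14, 17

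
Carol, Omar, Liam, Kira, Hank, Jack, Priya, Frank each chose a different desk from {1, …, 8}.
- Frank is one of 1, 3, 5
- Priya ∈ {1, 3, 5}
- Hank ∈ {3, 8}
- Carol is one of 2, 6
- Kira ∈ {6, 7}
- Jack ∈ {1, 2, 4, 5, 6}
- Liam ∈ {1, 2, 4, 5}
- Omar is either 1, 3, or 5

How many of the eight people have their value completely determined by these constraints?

2

The 8 variables draw from only 8 values {1, 2, 3, 4, 5, 6, 7, 8}, so each is used; only Kira can be 7, hence Kira = 7.
The 7 still-open variables draw from only 7 values {1, 2, 3, 4, 5, 6, 8}, so each is used; only Hank can be 8, hence Hank = 8.
The 3 variables Omar, Priya, Frank are confined to {1, 3, 5}, which locks those values in; drop them from Liam, Jack.
Determined: Kira=7, Hank=8. The other people each still have more than one consistent value. That makes 2.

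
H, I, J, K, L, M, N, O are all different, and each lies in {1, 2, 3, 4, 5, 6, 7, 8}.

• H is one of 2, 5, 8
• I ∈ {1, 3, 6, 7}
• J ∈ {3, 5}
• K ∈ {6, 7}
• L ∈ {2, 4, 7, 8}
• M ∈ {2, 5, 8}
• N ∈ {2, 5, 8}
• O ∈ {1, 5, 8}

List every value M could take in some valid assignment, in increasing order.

2, 5, 8

The 8 variables together cover exactly {1, 2, 3, 4, 5, 6, 7, 8} — 8 values for 8 variables — and 4 appears only in L's list, so L = 4.
The 3 variables H, M, N are confined to {2, 5, 8}, which locks those values in; drop them from J, O.
J has just one choice, so J = 3. Remove 3 from I.
O must be 1 (only option left). Strike 1 from I.
No further eliminations apply; M can still be any of 2, 5, 8.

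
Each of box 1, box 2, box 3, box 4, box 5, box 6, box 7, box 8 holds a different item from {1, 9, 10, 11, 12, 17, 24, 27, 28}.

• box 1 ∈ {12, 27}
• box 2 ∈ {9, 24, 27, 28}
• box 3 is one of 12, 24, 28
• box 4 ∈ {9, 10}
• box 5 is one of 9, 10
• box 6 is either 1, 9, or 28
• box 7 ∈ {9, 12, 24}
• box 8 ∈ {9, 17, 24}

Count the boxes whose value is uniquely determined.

2

The 8 variables draw from only 8 values {1, 9, 10, 12, 17, 24, 27, 28}, so each is used; only box 6 can be 1, hence box 6 = 1.
The 7 still-open variables together cover exactly {9, 10, 12, 17, 24, 27, 28} — 7 values for 7 variables — and 17 appears only in box 8's list, so box 8 = 17.
box 4 and box 5 between them cover only {9, 10} — a naked pair. Remove those values from box 2, box 7.
Determined: box 6=1, box 8=17. The other boxes each still have more than one consistent value. That makes 2.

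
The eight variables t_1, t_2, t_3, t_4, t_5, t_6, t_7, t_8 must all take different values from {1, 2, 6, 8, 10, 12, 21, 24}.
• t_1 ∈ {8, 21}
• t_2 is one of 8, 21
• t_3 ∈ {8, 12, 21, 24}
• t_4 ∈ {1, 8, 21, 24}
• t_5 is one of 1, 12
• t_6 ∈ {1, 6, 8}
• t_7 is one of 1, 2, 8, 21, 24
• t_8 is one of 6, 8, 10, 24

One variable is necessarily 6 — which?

t_6

The 8 variables draw from only 8 values {1, 2, 6, 8, 10, 12, 21, 24}, so each is used; only t_7 can be 2, hence t_7 = 2.
The 7 still-open variables together cover exactly {1, 6, 8, 10, 12, 21, 24} — 7 values for 7 variables — and 10 appears only in t_8's list, so t_8 = 10.
The 6 still-open variables together cover exactly {1, 6, 8, 12, 21, 24} — 6 values for 6 variables — and 6 appears only in t_6's list, so t_6 = 6.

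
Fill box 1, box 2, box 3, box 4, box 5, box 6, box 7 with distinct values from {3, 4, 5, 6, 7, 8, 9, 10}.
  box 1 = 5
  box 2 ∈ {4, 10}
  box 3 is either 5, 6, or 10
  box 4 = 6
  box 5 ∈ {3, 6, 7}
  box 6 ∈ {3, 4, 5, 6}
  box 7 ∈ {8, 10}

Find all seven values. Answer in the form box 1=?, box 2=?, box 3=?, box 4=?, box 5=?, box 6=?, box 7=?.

box 1's domain is down to {5}, so box 1 = 5. So box 3, box 6 can't be 5.
box 4 has just one choice, so box 4 = 6. Eliminate 6 elsewhere: box 3, box 5, box 6.
box 3's domain is down to {10}, so box 3 = 10. Eliminate 10 elsewhere: box 2, box 7.
box 7's domain is down to {8}, so box 7 = 8.
box 2's domain is down to {4}, so box 2 = 4. Eliminate 4 elsewhere: box 6.
That leaves box 6 = 3. Eliminate 3 elsewhere: box 5.
box 5 must be 7 (only option left).

box 1=5, box 2=4, box 3=10, box 4=6, box 5=7, box 6=3, box 7=8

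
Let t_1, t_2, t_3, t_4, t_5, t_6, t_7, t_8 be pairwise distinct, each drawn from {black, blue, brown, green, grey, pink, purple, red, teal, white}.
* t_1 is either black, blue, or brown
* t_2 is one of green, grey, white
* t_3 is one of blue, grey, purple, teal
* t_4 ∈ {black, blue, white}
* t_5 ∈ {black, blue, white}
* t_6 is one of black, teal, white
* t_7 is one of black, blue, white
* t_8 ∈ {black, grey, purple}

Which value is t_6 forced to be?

Among the 8 variables, brown fits only t_1 (and all 8 values in {black, blue, brown, green, grey, purple, teal, white} must be used), so t_1 = brown.
Among the 7 still-open variables, green fits only t_2 (and all 7 values in {black, blue, green, grey, purple, teal, white} must be used), so t_2 = green.
t_4, t_5, t_7 between them cover only {black, blue, white} — a naked triple. Remove those values from t_3, t_6, t_8.
So t_6 = teal.

teal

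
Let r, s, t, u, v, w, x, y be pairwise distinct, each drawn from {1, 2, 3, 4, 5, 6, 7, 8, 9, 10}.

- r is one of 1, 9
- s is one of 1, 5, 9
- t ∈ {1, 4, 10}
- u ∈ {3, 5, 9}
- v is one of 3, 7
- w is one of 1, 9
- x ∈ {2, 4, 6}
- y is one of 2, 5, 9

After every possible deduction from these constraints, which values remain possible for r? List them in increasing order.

The 2 variables r and w are confined to {1, 9}, which locks those values in; drop them from s, t, u, y.
s's domain is down to {5}, so s = 5. Remove 5 from u, y.
u's domain is down to {3}, so u = 3. Remove 3 from v.
v's domain is down to {7}, so v = 7.
That leaves y = 2. So x can't be 2.
No further eliminations apply; r can still be any of 1, 9.

1, 9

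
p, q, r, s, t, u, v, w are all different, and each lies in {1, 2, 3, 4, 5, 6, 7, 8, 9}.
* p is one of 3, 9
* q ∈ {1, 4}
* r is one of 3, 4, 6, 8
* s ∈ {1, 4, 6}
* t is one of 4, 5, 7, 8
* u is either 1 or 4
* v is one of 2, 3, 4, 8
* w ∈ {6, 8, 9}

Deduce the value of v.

2

The 2 variables q and u are confined to {1, 4}, which locks those values in; drop them from r, s, t, v.
That leaves s = 6. Eliminate 6 elsewhere: r, w.
The 3 variables p, r, w are confined to {3, 8, 9}, which locks those values in; drop them from t, v.
So v = 2.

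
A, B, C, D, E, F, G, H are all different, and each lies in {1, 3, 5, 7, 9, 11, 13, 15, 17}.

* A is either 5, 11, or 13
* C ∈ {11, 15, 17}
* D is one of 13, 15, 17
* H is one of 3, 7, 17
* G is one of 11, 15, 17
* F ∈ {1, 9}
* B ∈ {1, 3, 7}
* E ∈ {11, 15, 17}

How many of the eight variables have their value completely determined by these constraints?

The 3 variables C, E, G are confined to {11, 15, 17}, which locks those values in; drop them from A, D, H.
D's domain is down to {13}, so D = 13. So A can't be 13.
A must be 5 (only option left).
Determined: A=5, D=13. The other variables each still have more than one consistent value. That makes 2.

2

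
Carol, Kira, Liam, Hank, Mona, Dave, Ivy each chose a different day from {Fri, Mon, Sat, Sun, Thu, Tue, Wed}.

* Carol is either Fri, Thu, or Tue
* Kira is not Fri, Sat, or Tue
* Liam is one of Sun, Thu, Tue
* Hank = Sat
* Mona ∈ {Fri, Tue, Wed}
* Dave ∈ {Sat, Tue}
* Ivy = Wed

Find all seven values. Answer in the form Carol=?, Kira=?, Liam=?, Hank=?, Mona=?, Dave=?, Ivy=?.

Hank's domain is down to {Sat}, so Hank = Sat. Eliminate Sat elsewhere: Dave.
That leaves Dave = Tue. Remove Tue from Carol, Liam, Mona.
That leaves Ivy = Wed. Eliminate Wed elsewhere: Kira, Mona.
Mona's domain is down to {Fri}, so Mona = Fri. Strike Fri from Carol.
Carol must be Thu (only option left). Eliminate Thu elsewhere: Kira, Liam.
That leaves Liam = Sun. Strike Sun from Kira.
That leaves Kira = Mon.

Carol=Thu, Kira=Mon, Liam=Sun, Hank=Sat, Mona=Fri, Dave=Tue, Ivy=Wed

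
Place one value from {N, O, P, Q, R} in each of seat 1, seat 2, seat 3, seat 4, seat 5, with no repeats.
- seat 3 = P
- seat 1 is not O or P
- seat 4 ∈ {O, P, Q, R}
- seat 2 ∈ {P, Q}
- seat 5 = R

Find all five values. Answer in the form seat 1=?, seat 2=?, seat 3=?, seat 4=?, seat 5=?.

seat 1=N, seat 2=Q, seat 3=P, seat 4=O, seat 5=R

seat 3's domain is down to {P}, so seat 3 = P. So seat 2, seat 4 can't be P.
seat 5 must be R (only option left). So seat 1, seat 4 can't be R.
seat 2's domain is down to {Q}, so seat 2 = Q. Remove Q from seat 1, seat 4.
That leaves seat 4 = O.
seat 1's domain is down to {N}, so seat 1 = N.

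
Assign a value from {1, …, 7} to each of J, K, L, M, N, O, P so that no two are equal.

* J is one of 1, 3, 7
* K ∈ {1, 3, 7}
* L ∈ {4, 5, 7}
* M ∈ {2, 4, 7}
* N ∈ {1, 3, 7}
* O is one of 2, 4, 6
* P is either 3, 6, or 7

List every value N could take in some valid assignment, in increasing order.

Among the 7 variables, 5 fits only L (and all 7 values in {1, 2, 3, 4, 5, 6, 7} must be used), so L = 5.
J, K, N between them cover only {1, 3, 7} — a naked triple. Remove those values from M, P.
P has just one choice, so P = 6. Eliminate 6 elsewhere: O.
No further eliminations apply; N can still be any of 1, 3, 7.

1, 3, 7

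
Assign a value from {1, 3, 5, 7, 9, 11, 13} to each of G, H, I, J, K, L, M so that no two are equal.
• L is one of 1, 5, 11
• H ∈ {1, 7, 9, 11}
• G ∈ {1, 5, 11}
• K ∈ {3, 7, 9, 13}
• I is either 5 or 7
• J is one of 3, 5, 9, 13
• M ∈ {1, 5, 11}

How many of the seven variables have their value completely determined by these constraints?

2

G, L, M between them cover only {1, 5, 11} — a naked triple. Remove those values from H, I, J.
I must be 7 (only option left). So H, K can't be 7.
H has just one choice, so H = 9. Remove 9 from J, K.
Determined: H=9, I=7. The other variables each still have more than one consistent value. That makes 2.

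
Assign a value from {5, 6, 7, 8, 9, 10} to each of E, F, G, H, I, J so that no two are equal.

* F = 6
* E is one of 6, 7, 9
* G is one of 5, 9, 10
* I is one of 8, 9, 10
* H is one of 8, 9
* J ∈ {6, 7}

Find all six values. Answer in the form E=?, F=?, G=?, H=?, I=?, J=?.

F has just one choice, so F = 6. So E, J can't be 6.
That leaves J = 7. Remove 7 from E.
E's domain is down to {9}, so E = 9. Eliminate 9 elsewhere: G, H, I.
H must be 8 (only option left). Eliminate 8 elsewhere: I.
I must be 10 (only option left). Strike 10 from G.
G's domain is down to {5}, so G = 5.

E=9, F=6, G=5, H=8, I=10, J=7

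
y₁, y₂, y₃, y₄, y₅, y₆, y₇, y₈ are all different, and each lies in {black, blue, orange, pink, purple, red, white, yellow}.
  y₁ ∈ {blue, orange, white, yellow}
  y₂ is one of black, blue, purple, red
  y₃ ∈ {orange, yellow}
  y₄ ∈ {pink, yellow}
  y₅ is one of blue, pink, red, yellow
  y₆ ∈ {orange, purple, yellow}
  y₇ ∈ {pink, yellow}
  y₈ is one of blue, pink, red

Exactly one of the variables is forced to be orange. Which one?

y₃

The 8 variables draw from only 8 values {black, blue, orange, pink, purple, red, white, yellow}, so each is used; only y₂ can be black, hence y₂ = black.
Among the 7 still-open variables, purple fits only y₆ (and all 7 values in {blue, orange, pink, purple, red, white, yellow} must be used), so y₆ = purple.
Among the 6 still-open variables, white fits only y₁ (and all 6 values in {blue, orange, pink, red, white, yellow} must be used), so y₁ = white.
The 5 still-open variables draw from only 5 values {blue, orange, pink, red, yellow}, so each is used; only y₃ can be orange, hence y₃ = orange.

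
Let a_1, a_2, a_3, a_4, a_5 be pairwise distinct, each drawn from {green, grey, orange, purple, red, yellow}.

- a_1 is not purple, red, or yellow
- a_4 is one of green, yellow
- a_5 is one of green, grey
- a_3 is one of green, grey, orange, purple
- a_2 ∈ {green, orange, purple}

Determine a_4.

yellow

The 5 variables draw from only 5 values {green, grey, orange, purple, yellow}, so each is used; only a_4 can be yellow, hence a_4 = yellow.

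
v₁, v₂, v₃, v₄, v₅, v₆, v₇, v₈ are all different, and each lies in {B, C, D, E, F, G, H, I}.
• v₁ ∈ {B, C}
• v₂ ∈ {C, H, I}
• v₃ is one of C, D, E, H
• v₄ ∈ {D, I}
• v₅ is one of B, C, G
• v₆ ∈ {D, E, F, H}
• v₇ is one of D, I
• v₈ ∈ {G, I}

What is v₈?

The 8 variables draw from only 8 values {B, C, D, E, F, G, H, I}, so each is used; only v₆ can be F, hence v₆ = F.
The 7 still-open variables draw from only 7 values {B, C, D, E, G, H, I}, so each is used; only v₃ can be E, hence v₃ = E.
Among the 6 still-open variables, H fits only v₂ (and all 6 values in {B, C, D, G, H, I} must be used), so v₂ = H.
v₄ and v₇ between them cover only {D, I} — a naked pair. Remove those values from v₈.
So v₈ = G.

G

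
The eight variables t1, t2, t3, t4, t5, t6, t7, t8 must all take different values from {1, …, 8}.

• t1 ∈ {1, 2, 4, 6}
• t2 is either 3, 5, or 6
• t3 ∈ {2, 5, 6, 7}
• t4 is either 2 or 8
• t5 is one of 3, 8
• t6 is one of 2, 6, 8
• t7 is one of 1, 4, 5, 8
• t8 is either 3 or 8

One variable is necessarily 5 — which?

Among the 8 variables, 7 fits only t3 (and all 8 values in {1, 2, 3, 4, 5, 6, 7, 8} must be used), so t3 = 7.
t5 and t8 between them cover only {3, 8} — a naked pair. Remove those values from t2, t4, t6, t7.
t4 must be 2 (only option left). Remove 2 from t1, t6.
That leaves t6 = 6. Remove 6 from t1, t2.
So 5 goes to t2.

t2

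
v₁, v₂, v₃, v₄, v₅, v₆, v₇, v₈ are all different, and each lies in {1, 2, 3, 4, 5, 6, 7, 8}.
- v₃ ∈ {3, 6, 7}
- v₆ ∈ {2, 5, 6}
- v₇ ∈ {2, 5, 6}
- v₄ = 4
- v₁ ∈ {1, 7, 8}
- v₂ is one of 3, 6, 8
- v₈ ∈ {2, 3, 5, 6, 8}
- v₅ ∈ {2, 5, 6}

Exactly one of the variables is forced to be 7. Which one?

v₃

v₄'s domain is down to {4}, so v₄ = 4.
The 7 still-open variables draw from only 7 values {1, 2, 3, 5, 6, 7, 8}, so each is used; only v₁ can be 1, hence v₁ = 1.
Among the 6 still-open variables, 7 fits only v₃ (and all 6 values in {2, 3, 5, 6, 7, 8} must be used), so v₃ = 7.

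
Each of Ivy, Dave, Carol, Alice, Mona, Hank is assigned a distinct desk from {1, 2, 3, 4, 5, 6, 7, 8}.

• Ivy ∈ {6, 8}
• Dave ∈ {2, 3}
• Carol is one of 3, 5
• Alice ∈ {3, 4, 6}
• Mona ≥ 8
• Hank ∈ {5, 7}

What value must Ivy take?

6

Mona has just one choice, so Mona = 8. So Ivy can't be 8.
So Ivy = 6.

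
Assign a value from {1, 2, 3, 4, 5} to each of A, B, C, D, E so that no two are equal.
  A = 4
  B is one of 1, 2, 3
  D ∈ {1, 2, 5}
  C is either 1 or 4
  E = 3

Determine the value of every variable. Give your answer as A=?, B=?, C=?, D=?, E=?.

A=4, B=2, C=1, D=5, E=3

A's domain is down to {4}, so A = 4. Remove 4 from C.
C has just one choice, so C = 1. Eliminate 1 elsewhere: B, D.
E's domain is down to {3}, so E = 3. So B can't be 3.
That leaves B = 2. Strike 2 from D.
D has just one choice, so D = 5.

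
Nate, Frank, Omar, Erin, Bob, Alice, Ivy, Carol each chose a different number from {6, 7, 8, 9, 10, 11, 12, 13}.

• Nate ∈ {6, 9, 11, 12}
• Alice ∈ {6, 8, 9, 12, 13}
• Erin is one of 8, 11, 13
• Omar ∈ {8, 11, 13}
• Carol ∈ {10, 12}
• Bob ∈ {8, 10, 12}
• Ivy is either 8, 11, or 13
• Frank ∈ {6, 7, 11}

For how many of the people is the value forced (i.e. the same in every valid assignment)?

The 8 variables together cover exactly {6, 7, 8, 9, 10, 11, 12, 13} — 8 values for 8 variables — and 7 appears only in Frank's list, so Frank = 7.
Omar, Erin, Ivy share exactly the 3 values {8, 11, 13}; by pigeonhole those values go to them, so strike 8, 11, 13 from Nate, Bob, Alice.
The 2 variables Bob and Carol are confined to {10, 12}, which locks those values in; drop them from Nate, Alice.
Determined: Frank=7. The other people each still have more than one consistent value. That makes 1.

1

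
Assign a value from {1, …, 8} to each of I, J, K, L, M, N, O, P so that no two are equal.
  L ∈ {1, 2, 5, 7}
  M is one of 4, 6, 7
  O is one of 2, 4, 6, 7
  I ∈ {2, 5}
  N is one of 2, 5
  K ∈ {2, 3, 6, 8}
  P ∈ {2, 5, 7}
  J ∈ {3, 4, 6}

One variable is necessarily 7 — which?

P

Among the 8 variables, 1 fits only L (and all 8 values in {1, 2, 3, 4, 5, 6, 7, 8} must be used), so L = 1.
Among the 7 still-open variables, 8 fits only K (and all 7 values in {2, 3, 4, 5, 6, 7, 8} must be used), so K = 8.
Among the 6 still-open variables, 3 fits only J (and all 6 values in {2, 3, 4, 5, 6, 7} must be used), so J = 3.
I and N between them cover only {2, 5} — a naked pair. Remove those values from O, P.
So 7 goes to P.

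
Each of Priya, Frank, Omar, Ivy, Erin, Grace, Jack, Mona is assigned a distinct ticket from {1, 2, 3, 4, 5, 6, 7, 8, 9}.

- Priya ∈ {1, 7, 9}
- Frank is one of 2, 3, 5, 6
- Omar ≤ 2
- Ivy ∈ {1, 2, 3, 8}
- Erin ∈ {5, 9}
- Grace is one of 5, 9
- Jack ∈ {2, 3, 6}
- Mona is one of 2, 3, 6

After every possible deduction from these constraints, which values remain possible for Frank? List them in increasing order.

The 8 variables draw from only 8 values {1, 2, 3, 5, 6, 7, 8, 9}, so each is used; only Priya can be 7, hence Priya = 7.
The 7 still-open variables together cover exactly {1, 2, 3, 5, 6, 8, 9} — 7 values for 7 variables — and 8 appears only in Ivy's list, so Ivy = 8.
The 6 still-open variables draw from only 6 values {1, 2, 3, 5, 6, 9}, so each is used; only Omar can be 1, hence Omar = 1.
Erin and Grace share exactly the 2 values {5, 9}; by pigeonhole those values go to them, so strike 5, 9 from Frank.
No further eliminations apply; Frank can still be any of 2, 3, 6.

2, 3, 6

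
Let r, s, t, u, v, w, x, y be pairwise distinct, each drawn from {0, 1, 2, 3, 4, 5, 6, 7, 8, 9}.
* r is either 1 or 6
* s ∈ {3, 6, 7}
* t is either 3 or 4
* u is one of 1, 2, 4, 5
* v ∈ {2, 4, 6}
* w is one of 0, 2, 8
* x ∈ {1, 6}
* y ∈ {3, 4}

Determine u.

r and x share exactly the 2 values {1, 6}; by pigeonhole those values go to them, so strike 1, 6 from s, u, v.
t and y share exactly the 2 values {3, 4}; by pigeonhole those values go to them, so strike 3, 4 from s, u, v.
s's domain is down to {7}, so s = 7.
v's domain is down to {2}, so v = 2. Remove 2 from u, w.
So u = 5.

5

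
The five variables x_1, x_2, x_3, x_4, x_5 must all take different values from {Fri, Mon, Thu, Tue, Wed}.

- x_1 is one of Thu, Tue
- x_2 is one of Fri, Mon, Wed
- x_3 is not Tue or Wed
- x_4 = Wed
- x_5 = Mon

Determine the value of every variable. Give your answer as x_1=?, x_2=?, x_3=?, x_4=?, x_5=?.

x_1=Tue, x_2=Fri, x_3=Thu, x_4=Wed, x_5=Mon

x_4 has just one choice, so x_4 = Wed. Eliminate Wed elsewhere: x_2.
That leaves x_5 = Mon. Remove Mon from x_2, x_3.
x_2 must be Fri (only option left). Strike Fri from x_3.
x_3's domain is down to {Thu}, so x_3 = Thu. Eliminate Thu elsewhere: x_1.
x_1 must be Tue (only option left).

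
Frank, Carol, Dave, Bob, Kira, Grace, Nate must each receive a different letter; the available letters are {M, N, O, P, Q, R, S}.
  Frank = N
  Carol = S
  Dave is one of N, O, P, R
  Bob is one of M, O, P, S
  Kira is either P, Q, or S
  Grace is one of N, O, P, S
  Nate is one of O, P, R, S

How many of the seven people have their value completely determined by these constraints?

4

Frank must be N (only option left). Remove N from Dave, Grace.
Carol's domain is down to {S}, so Carol = S. So Bob, Kira, Grace, Nate can't be S.
The 5 still-open variables draw from only 5 values {M, O, P, Q, R}, so each is used; only Bob can be M, hence Bob = M.
Among the 4 still-open variables, Q fits only Kira (and all 4 values in {O, P, Q, R} must be used), so Kira = Q.
Determined: Frank=N, Carol=S, Bob=M, Kira=Q. The other people each still have more than one consistent value. That makes 4.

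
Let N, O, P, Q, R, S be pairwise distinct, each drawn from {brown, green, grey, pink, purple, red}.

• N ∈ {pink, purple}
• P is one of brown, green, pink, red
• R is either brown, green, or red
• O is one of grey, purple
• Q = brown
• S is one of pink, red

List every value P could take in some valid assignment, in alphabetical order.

Q's domain is down to {brown}, so Q = brown. So P, R can't be brown.
Among the 5 still-open variables, grey fits only O (and all 5 values in {green, grey, pink, purple, red} must be used), so O = grey.
The 4 still-open variables together cover exactly {green, pink, purple, red} — 4 values for 4 variables — and purple appears only in N's list, so N = purple.
No further eliminations apply; P can still be any of green, pink, red.

green, pink, red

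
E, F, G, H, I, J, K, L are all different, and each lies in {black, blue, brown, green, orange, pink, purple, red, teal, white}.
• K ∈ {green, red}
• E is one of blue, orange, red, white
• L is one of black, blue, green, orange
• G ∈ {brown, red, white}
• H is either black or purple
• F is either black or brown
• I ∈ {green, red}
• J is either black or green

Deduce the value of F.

Among the 8 variables, purple fits only H (and all 8 values in {black, blue, brown, green, orange, purple, red, white} must be used), so H = purple.
I and K between them cover only {green, red} — a naked pair. Remove those values from E, G, J, L.
J must be black (only option left). So F, L can't be black.
So F = brown.

brown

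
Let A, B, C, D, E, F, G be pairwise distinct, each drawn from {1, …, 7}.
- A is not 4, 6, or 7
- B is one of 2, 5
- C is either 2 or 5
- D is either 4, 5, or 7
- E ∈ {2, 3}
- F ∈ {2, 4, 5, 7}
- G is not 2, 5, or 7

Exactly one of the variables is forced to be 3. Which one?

E

Among the 7 variables, 6 fits only G (and all 7 values in {1, 2, 3, 4, 5, 6, 7} must be used), so G = 6.
The 6 still-open variables draw from only 6 values {1, 2, 3, 4, 5, 7}, so each is used; only A can be 1, hence A = 1.
Among the 5 still-open variables, 3 fits only E (and all 5 values in {2, 3, 4, 5, 7} must be used), so E = 3.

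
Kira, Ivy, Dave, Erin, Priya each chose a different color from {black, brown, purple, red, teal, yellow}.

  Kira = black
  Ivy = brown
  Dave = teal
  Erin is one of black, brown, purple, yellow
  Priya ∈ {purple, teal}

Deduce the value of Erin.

yellow

Kira has just one choice, so Kira = black. So Erin can't be black.
Ivy's domain is down to {brown}, so Ivy = brown. So Erin can't be brown.
Dave's domain is down to {teal}, so Dave = teal. Eliminate teal elsewhere: Priya.
Priya must be purple (only option left). So Erin can't be purple.
So Erin = yellow.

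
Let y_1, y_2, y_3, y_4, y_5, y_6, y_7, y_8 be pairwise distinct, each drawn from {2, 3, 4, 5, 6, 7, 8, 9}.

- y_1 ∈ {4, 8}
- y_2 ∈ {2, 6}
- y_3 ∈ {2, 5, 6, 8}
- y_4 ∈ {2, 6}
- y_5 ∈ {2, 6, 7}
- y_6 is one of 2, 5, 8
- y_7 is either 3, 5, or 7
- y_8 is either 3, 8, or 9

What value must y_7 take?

Among the 8 variables, 4 fits only y_1 (and all 8 values in {2, 3, 4, 5, 6, 7, 8, 9} must be used), so y_1 = 4.
The 7 still-open variables draw from only 7 values {2, 3, 5, 6, 7, 8, 9}, so each is used; only y_8 can be 9, hence y_8 = 9.
The 6 still-open variables draw from only 6 values {2, 3, 5, 6, 7, 8}, so each is used; only y_7 can be 3, hence y_7 = 3.

3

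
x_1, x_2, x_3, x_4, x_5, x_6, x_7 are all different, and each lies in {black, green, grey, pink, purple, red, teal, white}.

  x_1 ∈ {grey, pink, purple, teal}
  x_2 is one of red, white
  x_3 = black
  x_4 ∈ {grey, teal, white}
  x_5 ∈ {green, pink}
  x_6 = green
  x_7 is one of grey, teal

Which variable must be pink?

x_5

x_3's domain is down to {black}, so x_3 = black.
x_6 has just one choice, so x_6 = green. So x_5 can't be green.
So pink goes to x_5.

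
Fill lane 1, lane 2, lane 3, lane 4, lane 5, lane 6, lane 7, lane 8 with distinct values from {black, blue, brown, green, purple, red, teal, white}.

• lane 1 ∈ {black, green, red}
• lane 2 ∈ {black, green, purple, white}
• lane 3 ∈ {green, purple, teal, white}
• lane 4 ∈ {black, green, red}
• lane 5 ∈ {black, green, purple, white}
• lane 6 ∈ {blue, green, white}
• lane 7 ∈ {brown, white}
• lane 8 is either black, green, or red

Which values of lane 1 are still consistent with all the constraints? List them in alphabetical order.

black, green, red

The 8 variables together cover exactly {black, blue, brown, green, purple, red, teal, white} — 8 values for 8 variables — and blue appears only in lane 6's list, so lane 6 = blue.
The 7 still-open variables draw from only 7 values {black, brown, green, purple, red, teal, white}, so each is used; only lane 7 can be brown, hence lane 7 = brown.
Among the 6 still-open variables, teal fits only lane 3 (and all 6 values in {black, green, purple, red, teal, white} must be used), so lane 3 = teal.
lane 1, lane 4, lane 8 share exactly the 3 values {black, green, red}; by pigeonhole those values go to them, so strike black, green, red from lane 2, lane 5.
No further eliminations apply; lane 1 can still be any of black, green, red.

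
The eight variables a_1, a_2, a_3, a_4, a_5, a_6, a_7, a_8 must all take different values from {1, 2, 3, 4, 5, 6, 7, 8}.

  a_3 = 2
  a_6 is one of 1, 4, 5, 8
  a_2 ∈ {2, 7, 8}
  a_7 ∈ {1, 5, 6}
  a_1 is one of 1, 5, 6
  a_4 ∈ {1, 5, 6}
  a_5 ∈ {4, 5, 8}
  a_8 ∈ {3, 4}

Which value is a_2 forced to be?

a_3 has just one choice, so a_3 = 2. So a_2 can't be 2.
The 7 still-open variables together cover exactly {1, 3, 4, 5, 6, 7, 8} — 7 values for 7 variables — and 3 appears only in a_8's list, so a_8 = 3.
The 6 still-open variables draw from only 6 values {1, 4, 5, 6, 7, 8}, so each is used; only a_2 can be 7, hence a_2 = 7.

7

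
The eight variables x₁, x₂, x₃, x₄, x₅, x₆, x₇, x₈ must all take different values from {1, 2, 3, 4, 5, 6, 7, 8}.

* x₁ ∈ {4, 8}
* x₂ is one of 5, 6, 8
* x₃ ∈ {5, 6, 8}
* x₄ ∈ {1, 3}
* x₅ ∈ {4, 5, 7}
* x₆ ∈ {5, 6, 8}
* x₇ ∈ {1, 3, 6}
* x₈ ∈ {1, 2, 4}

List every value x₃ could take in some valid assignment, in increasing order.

5, 6, 8

The 8 variables together cover exactly {1, 2, 3, 4, 5, 6, 7, 8} — 8 values for 8 variables — and 2 appears only in x₈'s list, so x₈ = 2.
Among the 7 still-open variables, 7 fits only x₅ (and all 7 values in {1, 3, 4, 5, 6, 7, 8} must be used), so x₅ = 7.
Among the 6 still-open variables, 4 fits only x₁ (and all 6 values in {1, 3, 4, 5, 6, 8} must be used), so x₁ = 4.
x₂, x₃, x₆ share exactly the 3 values {5, 6, 8}; by pigeonhole those values go to them, so strike 5, 6, 8 from x₇.
No further eliminations apply; x₃ can still be any of 5, 6, 8.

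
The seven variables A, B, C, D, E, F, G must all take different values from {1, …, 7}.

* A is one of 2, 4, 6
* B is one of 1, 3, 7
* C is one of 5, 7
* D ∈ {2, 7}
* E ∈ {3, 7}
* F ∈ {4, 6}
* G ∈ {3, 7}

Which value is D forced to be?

2

The 7 variables together cover exactly {1, 2, 3, 4, 5, 6, 7} — 7 values for 7 variables — and 1 appears only in B's list, so B = 1.
The 6 still-open variables together cover exactly {2, 3, 4, 5, 6, 7} — 6 values for 6 variables — and 5 appears only in C's list, so C = 5.
E and G share exactly the 2 values {3, 7}; by pigeonhole those values go to them, so strike 3, 7 from D.
So D = 2.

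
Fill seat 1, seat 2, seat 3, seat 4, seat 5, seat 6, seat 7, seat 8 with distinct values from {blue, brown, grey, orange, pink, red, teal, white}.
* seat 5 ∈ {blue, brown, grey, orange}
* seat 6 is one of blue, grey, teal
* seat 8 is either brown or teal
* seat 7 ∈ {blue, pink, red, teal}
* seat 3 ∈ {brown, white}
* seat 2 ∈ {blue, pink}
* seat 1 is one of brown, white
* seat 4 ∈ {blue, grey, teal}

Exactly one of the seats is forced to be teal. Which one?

The 8 variables draw from only 8 values {blue, brown, grey, orange, pink, red, teal, white}, so each is used; only seat 5 can be orange, hence seat 5 = orange.
Among the 7 still-open variables, red fits only seat 7 (and all 7 values in {blue, brown, grey, pink, red, teal, white} must be used), so seat 7 = red.
Among the 6 still-open variables, pink fits only seat 2 (and all 6 values in {blue, brown, grey, pink, teal, white} must be used), so seat 2 = pink.
seat 1 and seat 3 share exactly the 2 values {brown, white}; by pigeonhole those values go to them, so strike brown, white from seat 8.
So teal goes to seat 8.

seat 8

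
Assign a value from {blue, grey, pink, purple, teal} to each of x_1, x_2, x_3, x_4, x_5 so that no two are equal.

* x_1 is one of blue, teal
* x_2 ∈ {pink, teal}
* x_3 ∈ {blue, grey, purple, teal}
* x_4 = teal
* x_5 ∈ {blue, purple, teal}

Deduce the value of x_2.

pink

x_4 has just one choice, so x_4 = teal. So x_1, x_2, x_3, x_5 can't be teal.
So x_2 = pink.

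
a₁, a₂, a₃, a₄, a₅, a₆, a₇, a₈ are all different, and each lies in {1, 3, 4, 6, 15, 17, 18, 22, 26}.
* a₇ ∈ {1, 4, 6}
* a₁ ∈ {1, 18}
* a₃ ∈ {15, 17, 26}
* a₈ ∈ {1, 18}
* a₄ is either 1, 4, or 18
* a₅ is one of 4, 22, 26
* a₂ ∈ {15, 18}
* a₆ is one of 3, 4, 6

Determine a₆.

The 2 variables a₁ and a₈ are confined to {1, 18}, which locks those values in; drop them from a₂, a₄, a₇.
a₂ has just one choice, so a₂ = 15. So a₃ can't be 15.
a₄'s domain is down to {4}, so a₄ = 4. So a₅, a₆, a₇ can't be 4.
a₇ must be 6 (only option left). So a₆ can't be 6.
So a₆ = 3.

3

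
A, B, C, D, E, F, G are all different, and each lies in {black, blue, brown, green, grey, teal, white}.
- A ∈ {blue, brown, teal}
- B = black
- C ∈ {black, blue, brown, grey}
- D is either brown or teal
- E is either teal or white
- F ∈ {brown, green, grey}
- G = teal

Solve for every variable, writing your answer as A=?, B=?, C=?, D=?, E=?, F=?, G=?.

A=blue, B=black, C=grey, D=brown, E=white, F=green, G=teal

B must be black (only option left). Eliminate black elsewhere: C.
G must be teal (only option left). Eliminate teal elsewhere: A, D, E.
D's domain is down to {brown}, so D = brown. Strike brown from A, C, F.
E must be white (only option left).
That leaves A = blue. Remove blue from C.
C has just one choice, so C = grey. Remove grey from F.
F has just one choice, so F = green.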